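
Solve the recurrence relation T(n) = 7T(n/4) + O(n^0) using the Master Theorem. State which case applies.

Master Theorem for T(n) = 7T(n/4) + O(n^0):

a = 7, b = 4, c = 0
log_b(a) = log_4(7) = 1.4037

Case 1: c = 0 < log_4(7) = 1.4037
T(n) = O(n^(log_4 7))

For T(n) = 7T(n/4) + O(n^0): log_4(7) = 1.4037. This is Case 1 of the Master Theorem (c < log_b(a), work dominated by leaves), giving O(n^(log_4 7)).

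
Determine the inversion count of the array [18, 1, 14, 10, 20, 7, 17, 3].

Finding inversions in [18, 1, 14, 10, 20, 7, 17, 3]:

(0, 1): arr[0]=18 > arr[1]=1
(0, 2): arr[0]=18 > arr[2]=14
(0, 3): arr[0]=18 > arr[3]=10
(0, 5): arr[0]=18 > arr[5]=7
(0, 6): arr[0]=18 > arr[6]=17
(0, 7): arr[0]=18 > arr[7]=3
(2, 3): arr[2]=14 > arr[3]=10
(2, 5): arr[2]=14 > arr[5]=7
(2, 7): arr[2]=14 > arr[7]=3
(3, 5): arr[3]=10 > arr[5]=7
(3, 7): arr[3]=10 > arr[7]=3
(4, 5): arr[4]=20 > arr[5]=7
(4, 6): arr[4]=20 > arr[6]=17
(4, 7): arr[4]=20 > arr[7]=3
(5, 7): arr[5]=7 > arr[7]=3
(6, 7): arr[6]=17 > arr[7]=3

Total inversions: 16

The array has 16 inversion(s): (0,1), (0,2), (0,3), (0,5), (0,6), (0,7), (2,3), (2,5), (2,7), (3,5), (3,7), (4,5), (4,6), (4,7), (5,7), (6,7). Each pair (i,j) satisfies i < j and arr[i] > arr[j].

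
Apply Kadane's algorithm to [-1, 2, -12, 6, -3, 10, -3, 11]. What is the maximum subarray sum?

Using Kadane's algorithm on [-1, 2, -12, 6, -3, 10, -3, 11]:

Scanning through the array:
Position 1 (value 2): max_ending_here = 2, max_so_far = 2
Position 2 (value -12): max_ending_here = -10, max_so_far = 2
Position 3 (value 6): max_ending_here = 6, max_so_far = 6
Position 4 (value -3): max_ending_here = 3, max_so_far = 6
Position 5 (value 10): max_ending_here = 13, max_so_far = 13
Position 6 (value -3): max_ending_here = 10, max_so_far = 13
Position 7 (value 11): max_ending_here = 21, max_so_far = 21

Maximum subarray: [6, -3, 10, -3, 11]
Maximum sum: 21

The maximum subarray is [6, -3, 10, -3, 11] with sum 21. This subarray runs from index 3 to index 7.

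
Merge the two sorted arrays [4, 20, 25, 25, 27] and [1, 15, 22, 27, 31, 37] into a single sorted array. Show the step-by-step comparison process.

Merging process:

Compare 4 vs 1: take 1 from right. Merged: [1]
Compare 4 vs 15: take 4 from left. Merged: [1, 4]
Compare 20 vs 15: take 15 from right. Merged: [1, 4, 15]
Compare 20 vs 22: take 20 from left. Merged: [1, 4, 15, 20]
Compare 25 vs 22: take 22 from right. Merged: [1, 4, 15, 20, 22]
Compare 25 vs 27: take 25 from left. Merged: [1, 4, 15, 20, 22, 25]
Compare 25 vs 27: take 25 from left. Merged: [1, 4, 15, 20, 22, 25, 25]
Compare 27 vs 27: take 27 from left. Merged: [1, 4, 15, 20, 22, 25, 25, 27]
Append remaining from right: [27, 31, 37]. Merged: [1, 4, 15, 20, 22, 25, 25, 27, 27, 31, 37]

Final merged array: [1, 4, 15, 20, 22, 25, 25, 27, 27, 31, 37]
Total comparisons: 8

The merged array is [1, 4, 15, 20, 22, 25, 25, 27, 27, 31, 37], requiring 8 comparisons. The merge step runs in O(n) time where n is the total number of elements.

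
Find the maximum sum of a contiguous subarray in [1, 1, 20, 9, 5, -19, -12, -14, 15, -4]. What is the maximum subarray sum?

Using Kadane's algorithm on [1, 1, 20, 9, 5, -19, -12, -14, 15, -4]:

Scanning through the array:
Position 1 (value 1): max_ending_here = 2, max_so_far = 2
Position 2 (value 20): max_ending_here = 22, max_so_far = 22
Position 3 (value 9): max_ending_here = 31, max_so_far = 31
Position 4 (value 5): max_ending_here = 36, max_so_far = 36
Position 5 (value -19): max_ending_here = 17, max_so_far = 36
Position 6 (value -12): max_ending_here = 5, max_so_far = 36
Position 7 (value -14): max_ending_here = -9, max_so_far = 36
Position 8 (value 15): max_ending_here = 15, max_so_far = 36
Position 9 (value -4): max_ending_here = 11, max_so_far = 36

Maximum subarray: [1, 1, 20, 9, 5]
Maximum sum: 36

The maximum subarray is [1, 1, 20, 9, 5] with sum 36. This subarray runs from index 0 to index 4.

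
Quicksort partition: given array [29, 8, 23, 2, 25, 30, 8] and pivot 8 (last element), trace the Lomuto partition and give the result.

Lomuto partition with pivot = 8:

Initial array: [29, 8, 23, 2, 25, 30, 8]

arr[0]=29 > 8: no swap
arr[1]=8 <= 8: swap with position 0, array becomes [8, 29, 23, 2, 25, 30, 8]
arr[2]=23 > 8: no swap
arr[3]=2 <= 8: swap with position 1, array becomes [8, 2, 23, 29, 25, 30, 8]
arr[4]=25 > 8: no swap
arr[5]=30 > 8: no swap

Place pivot at position 2: [8, 2, 8, 29, 25, 30, 23]
Pivot position: 2

After partitioning with pivot 8, the array becomes [8, 2, 8, 29, 25, 30, 23]. The pivot is placed at index 2. All elements to the left of the pivot are <= 8, and all elements to the right are > 8.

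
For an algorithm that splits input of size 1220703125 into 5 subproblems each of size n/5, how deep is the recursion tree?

For divide and conquer with division factor 5:

Problem sizes at each level:
Level 0: 1220703125
Level 1: 244140625
Level 2: 48828125
Level 3: 9765625
Level 4: 1953125
Level 5: 390625
Level 6: 78125
Level 7: 15625
Level 8: 3125
Level 9: 625
Level 10: 125
Level 11: 25
Level 12: 5
Level 13: 1

The root is level 0 and the size-1 base case is level 13 (the tree spans levels 0 through 13, i.e. 14 levels counting the root), so the depth is the number of divisions: log_5(1220703125) = 13

The recursion tree depth is log_5(1220703125) = 13. At each level, the problem size is divided by 5, so it takes 13 divisions to reduce to a base case of size 1. The algorithm makes 5 recursive calls at each level.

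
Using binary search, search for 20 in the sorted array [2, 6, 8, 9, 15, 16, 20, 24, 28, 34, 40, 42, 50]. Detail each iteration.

Binary search for 20 in [2, 6, 8, 9, 15, 16, 20, 24, 28, 34, 40, 42, 50]:

lo=0, hi=12, mid=6, arr[mid]=20 -> Found target at index 6!

Binary search finds 20 at index 6 after 1 comparisons. The search repeatedly halves the search space by comparing with the middle element.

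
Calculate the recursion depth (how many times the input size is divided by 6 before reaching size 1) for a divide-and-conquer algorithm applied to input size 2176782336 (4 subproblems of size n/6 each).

For divide and conquer with division factor 6:

Problem sizes at each level:
Level 0: 2176782336
Level 1: 362797056
Level 2: 60466176
Level 3: 10077696
Level 4: 1679616
Level 5: 279936
Level 6: 46656
Level 7: 7776
Level 8: 1296
Level 9: 216
Level 10: 36
Level 11: 6
Level 12: 1

The root is level 0 and the size-1 base case is level 12 (the tree spans levels 0 through 12, i.e. 13 levels counting the root), so the depth is the number of divisions: log_6(2176782336) = 12

The recursion tree depth is log_6(2176782336) = 12. At each level, the problem size is divided by 6, so it takes 12 divisions to reduce to a base case of size 1. The algorithm makes 4 recursive calls at each level.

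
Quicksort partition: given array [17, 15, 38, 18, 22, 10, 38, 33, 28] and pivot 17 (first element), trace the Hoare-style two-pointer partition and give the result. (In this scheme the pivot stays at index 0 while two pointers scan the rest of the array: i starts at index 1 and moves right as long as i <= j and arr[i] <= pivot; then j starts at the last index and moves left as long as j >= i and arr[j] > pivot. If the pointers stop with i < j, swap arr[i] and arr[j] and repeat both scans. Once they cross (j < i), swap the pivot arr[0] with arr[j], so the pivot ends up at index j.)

Hoare-style two-pointer partition with pivot = 17:

Initial array: [17, 15, 38, 18, 22, 10, 38, 33, 28]

Pointers start at i = 1, j = 8.
i stops at index 2 (arr[2]=38 > 17), j stops at index 5 (arr[5]=10 <= 17): swap arr[2] and arr[5], array becomes [17, 15, 10, 18, 22, 38, 38, 33, 28]
i ends at 3, j ends at 2: the pointers have crossed (j < i), so scanning stops.

Swap pivot arr[0] with arr[2] to place pivot at position 2: [10, 15, 17, 18, 22, 38, 38, 33, 28]
Pivot position: 2

After partitioning with pivot 17, the array becomes [10, 15, 17, 18, 22, 38, 38, 33, 28]. The pivot is placed at index 2. All elements to the left of the pivot are <= 17, and all elements to the right are > 17.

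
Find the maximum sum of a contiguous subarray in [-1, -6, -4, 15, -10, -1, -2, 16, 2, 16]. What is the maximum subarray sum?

Using Kadane's algorithm on [-1, -6, -4, 15, -10, -1, -2, 16, 2, 16]:

Scanning through the array:
Position 1 (value -6): max_ending_here = -6, max_so_far = -1
Position 2 (value -4): max_ending_here = -4, max_so_far = -1
Position 3 (value 15): max_ending_here = 15, max_so_far = 15
Position 4 (value -10): max_ending_here = 5, max_so_far = 15
Position 5 (value -1): max_ending_here = 4, max_so_far = 15
Position 6 (value -2): max_ending_here = 2, max_so_far = 15
Position 7 (value 16): max_ending_here = 18, max_so_far = 18
Position 8 (value 2): max_ending_here = 20, max_so_far = 20
Position 9 (value 16): max_ending_here = 36, max_so_far = 36

Maximum subarray: [15, -10, -1, -2, 16, 2, 16]
Maximum sum: 36

The maximum subarray is [15, -10, -1, -2, 16, 2, 16] with sum 36. This subarray runs from index 3 to index 9.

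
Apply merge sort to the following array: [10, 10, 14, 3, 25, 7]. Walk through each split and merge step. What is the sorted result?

Merge sort trace:

Split: [10, 10, 14, 3, 25, 7] -> [10, 10, 14] and [3, 25, 7]
  Split: [10, 10, 14] -> [10] and [10, 14]
    Split: [10, 14] -> [10] and [14]
    Merge: [10] + [14] -> [10, 14]
  Merge: [10] + [10, 14] -> [10, 10, 14]
  Split: [3, 25, 7] -> [3] and [25, 7]
    Split: [25, 7] -> [25] and [7]
    Merge: [25] + [7] -> [7, 25]
  Merge: [3] + [7, 25] -> [3, 7, 25]
Merge: [10, 10, 14] + [3, 7, 25] -> [3, 7, 10, 10, 14, 25]

Final sorted array: [3, 7, 10, 10, 14, 25]

The merge sort proceeds by recursively splitting the array and merging sorted halves.
After all merges, the sorted array is [3, 7, 10, 10, 14, 25].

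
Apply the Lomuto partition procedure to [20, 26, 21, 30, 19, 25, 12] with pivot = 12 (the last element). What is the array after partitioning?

Lomuto partition with pivot = 12:

Initial array: [20, 26, 21, 30, 19, 25, 12]

arr[0]=20 > 12: no swap
arr[1]=26 > 12: no swap
arr[2]=21 > 12: no swap
arr[3]=30 > 12: no swap
arr[4]=19 > 12: no swap
arr[5]=25 > 12: no swap

Place pivot at position 0: [12, 26, 21, 30, 19, 25, 20]
Pivot position: 0

After partitioning with pivot 12, the array becomes [12, 26, 21, 30, 19, 25, 20]. The pivot is placed at index 0. All elements to the left of the pivot are <= 12, and all elements to the right are > 12.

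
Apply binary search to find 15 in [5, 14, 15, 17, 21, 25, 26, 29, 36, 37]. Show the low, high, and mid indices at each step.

Binary search for 15 in [5, 14, 15, 17, 21, 25, 26, 29, 36, 37]:

lo=0, hi=9, mid=4, arr[mid]=21 -> 21 > 15, search left half
lo=0, hi=3, mid=1, arr[mid]=14 -> 14 < 15, search right half
lo=2, hi=3, mid=2, arr[mid]=15 -> Found target at index 2!

Binary search finds 15 at index 2 after 3 comparisons. The search repeatedly halves the search space by comparing with the middle element.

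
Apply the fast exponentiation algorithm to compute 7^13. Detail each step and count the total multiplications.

Computing 7^13 by squaring (build up from 7^1; each line after the first costs one multiplication):

7^1 = 7
7^2 = (7^1)^2 = 7^2 = 49
7^3 = 7 * 7^2 = 7 * 49 = 343
7^6 = (7^3)^2 = 343^2 = 117649
7^12 = (7^6)^2 = 117649^2 = 13841287201
7^13 = 7 * 7^12 = 7 * 13841287201 = 96889010407

Result: 96889010407
Multiplications needed: 5 (5 lines after 7^1)

7^13 = 96889010407. Using exponentiation by squaring, this requires 5 multiplications. The key idea: if the exponent is even, square the half-power; if odd, multiply by the base once.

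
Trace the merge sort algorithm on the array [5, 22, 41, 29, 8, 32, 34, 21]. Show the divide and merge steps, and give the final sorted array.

Merge sort trace:

Split: [5, 22, 41, 29, 8, 32, 34, 21] -> [5, 22, 41, 29] and [8, 32, 34, 21]
  Split: [5, 22, 41, 29] -> [5, 22] and [41, 29]
    Split: [5, 22] -> [5] and [22]
    Merge: [5] + [22] -> [5, 22]
    Split: [41, 29] -> [41] and [29]
    Merge: [41] + [29] -> [29, 41]
  Merge: [5, 22] + [29, 41] -> [5, 22, 29, 41]
  Split: [8, 32, 34, 21] -> [8, 32] and [34, 21]
    Split: [8, 32] -> [8] and [32]
    Merge: [8] + [32] -> [8, 32]
    Split: [34, 21] -> [34] and [21]
    Merge: [34] + [21] -> [21, 34]
  Merge: [8, 32] + [21, 34] -> [8, 21, 32, 34]
Merge: [5, 22, 29, 41] + [8, 21, 32, 34] -> [5, 8, 21, 22, 29, 32, 34, 41]

Final sorted array: [5, 8, 21, 22, 29, 32, 34, 41]

The merge sort proceeds by recursively splitting the array and merging sorted halves.
After all merges, the sorted array is [5, 8, 21, 22, 29, 32, 34, 41].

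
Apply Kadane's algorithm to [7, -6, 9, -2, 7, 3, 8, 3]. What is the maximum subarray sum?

Using Kadane's algorithm on [7, -6, 9, -2, 7, 3, 8, 3]:

Scanning through the array:
Position 1 (value -6): max_ending_here = 1, max_so_far = 7
Position 2 (value 9): max_ending_here = 10, max_so_far = 10
Position 3 (value -2): max_ending_here = 8, max_so_far = 10
Position 4 (value 7): max_ending_here = 15, max_so_far = 15
Position 5 (value 3): max_ending_here = 18, max_so_far = 18
Position 6 (value 8): max_ending_here = 26, max_so_far = 26
Position 7 (value 3): max_ending_here = 29, max_so_far = 29

Maximum subarray: [7, -6, 9, -2, 7, 3, 8, 3]
Maximum sum: 29

The maximum subarray is [7, -6, 9, -2, 7, 3, 8, 3] with sum 29. This subarray runs from index 0 to index 7.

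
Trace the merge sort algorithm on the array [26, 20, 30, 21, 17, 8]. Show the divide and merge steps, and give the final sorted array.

Merge sort trace:

Split: [26, 20, 30, 21, 17, 8] -> [26, 20, 30] and [21, 17, 8]
  Split: [26, 20, 30] -> [26] and [20, 30]
    Split: [20, 30] -> [20] and [30]
    Merge: [20] + [30] -> [20, 30]
  Merge: [26] + [20, 30] -> [20, 26, 30]
  Split: [21, 17, 8] -> [21] and [17, 8]
    Split: [17, 8] -> [17] and [8]
    Merge: [17] + [8] -> [8, 17]
  Merge: [21] + [8, 17] -> [8, 17, 21]
Merge: [20, 26, 30] + [8, 17, 21] -> [8, 17, 20, 21, 26, 30]

Final sorted array: [8, 17, 20, 21, 26, 30]

The merge sort proceeds by recursively splitting the array and merging sorted halves.
After all merges, the sorted array is [8, 17, 20, 21, 26, 30].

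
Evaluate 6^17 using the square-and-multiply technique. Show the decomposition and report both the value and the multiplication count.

Computing 6^17 by squaring (build up from 6^1; each line after the first costs one multiplication):

6^1 = 6
6^2 = (6^1)^2 = 6^2 = 36
6^4 = (6^2)^2 = 36^2 = 1296
6^8 = (6^4)^2 = 1296^2 = 1679616
6^16 = (6^8)^2 = 1679616^2 = 2821109907456
6^17 = 6 * 6^16 = 6 * 2821109907456 = 16926659444736

Result: 16926659444736
Multiplications needed: 5 (5 lines after 6^1)

6^17 = 16926659444736. Using exponentiation by squaring, this requires 5 multiplications. The key idea: if the exponent is even, square the half-power; if odd, multiply by the base once.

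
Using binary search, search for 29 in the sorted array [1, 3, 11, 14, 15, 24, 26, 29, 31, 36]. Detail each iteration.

Binary search for 29 in [1, 3, 11, 14, 15, 24, 26, 29, 31, 36]:

lo=0, hi=9, mid=4, arr[mid]=15 -> 15 < 29, search right half
lo=5, hi=9, mid=7, arr[mid]=29 -> Found target at index 7!

Binary search finds 29 at index 7 after 2 comparisons. The search repeatedly halves the search space by comparing with the middle element.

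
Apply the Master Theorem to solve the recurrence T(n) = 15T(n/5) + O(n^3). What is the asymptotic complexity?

Master Theorem for T(n) = 15T(n/5) + O(n^3):

a = 15, b = 5, c = 3
log_b(a) = log_5(15) = 1.6826

Case 3: c = 3 > log_5(15) = 1.6826
T(n) = O(n^3) = O(n^3)

For T(n) = 15T(n/5) + O(n^3): log_5(15) = 1.6826. This is Case 3 of the Master Theorem (c > log_b(a), work dominated by root), giving O(n^3).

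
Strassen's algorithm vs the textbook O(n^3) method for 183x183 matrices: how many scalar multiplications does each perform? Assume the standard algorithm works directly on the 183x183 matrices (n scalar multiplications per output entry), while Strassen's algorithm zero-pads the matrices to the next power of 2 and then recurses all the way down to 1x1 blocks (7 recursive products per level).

Matrix multiplication for 183x183 matrices:

Strassen's algorithm requires power-of-2 dimensions. Pad 183x183 to 256x256 (next power of 2).

Standard algorithm: 183^3 = 6128487 multiplications
Strassen's algorithm: 7^(log2(256)) = 7^8 = 5764801 multiplications
Savings: 6128487 - 5764801 = 363686 multiplications

Standard: 6128487 multiplications (183^3). Strassen: 5764801 multiplications (7^8, after padding to 256x256). Strassen reduces 8 recursive multiplications to 7 at each level.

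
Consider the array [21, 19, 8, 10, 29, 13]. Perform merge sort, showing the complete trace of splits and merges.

Merge sort trace:

Split: [21, 19, 8, 10, 29, 13] -> [21, 19, 8] and [10, 29, 13]
  Split: [21, 19, 8] -> [21] and [19, 8]
    Split: [19, 8] -> [19] and [8]
    Merge: [19] + [8] -> [8, 19]
  Merge: [21] + [8, 19] -> [8, 19, 21]
  Split: [10, 29, 13] -> [10] and [29, 13]
    Split: [29, 13] -> [29] and [13]
    Merge: [29] + [13] -> [13, 29]
  Merge: [10] + [13, 29] -> [10, 13, 29]
Merge: [8, 19, 21] + [10, 13, 29] -> [8, 10, 13, 19, 21, 29]

Final sorted array: [8, 10, 13, 19, 21, 29]

The merge sort proceeds by recursively splitting the array and merging sorted halves.
After all merges, the sorted array is [8, 10, 13, 19, 21, 29].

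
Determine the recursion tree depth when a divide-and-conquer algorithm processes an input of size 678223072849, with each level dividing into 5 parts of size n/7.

For divide and conquer with division factor 7:

Problem sizes at each level:
Level 0: 678223072849
Level 1: 96889010407
Level 2: 13841287201
Level 3: 1977326743
Level 4: 282475249
Level 5: 40353607
Level 6: 5764801
Level 7: 823543
Level 8: 117649
Level 9: 16807
Level 10: 2401
Level 11: 343
Level 12: 49
Level 13: 7
Level 14: 1

The root is level 0 and the size-1 base case is level 14 (the tree spans levels 0 through 14, i.e. 15 levels counting the root), so the depth is the number of divisions: log_7(678223072849) = 14

The recursion tree depth is log_7(678223072849) = 14. At each level, the problem size is divided by 7, so it takes 14 divisions to reduce to a base case of size 1. The algorithm makes 5 recursive calls at each level.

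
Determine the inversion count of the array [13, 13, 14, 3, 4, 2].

Finding inversions in [13, 13, 14, 3, 4, 2]:

(0, 3): arr[0]=13 > arr[3]=3
(0, 4): arr[0]=13 > arr[4]=4
(0, 5): arr[0]=13 > arr[5]=2
(1, 3): arr[1]=13 > arr[3]=3
(1, 4): arr[1]=13 > arr[4]=4
(1, 5): arr[1]=13 > arr[5]=2
(2, 3): arr[2]=14 > arr[3]=3
(2, 4): arr[2]=14 > arr[4]=4
(2, 5): arr[2]=14 > arr[5]=2
(3, 5): arr[3]=3 > arr[5]=2
(4, 5): arr[4]=4 > arr[5]=2

Total inversions: 11

The array has 11 inversion(s): (0,3), (0,4), (0,5), (1,3), (1,4), (1,5), (2,3), (2,4), (2,5), (3,5), (4,5). Each pair (i,j) satisfies i < j and arr[i] > arr[j].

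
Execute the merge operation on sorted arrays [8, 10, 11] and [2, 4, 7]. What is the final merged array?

Merging process:

Compare 8 vs 2: take 2 from right. Merged: [2]
Compare 8 vs 4: take 4 from right. Merged: [2, 4]
Compare 8 vs 7: take 7 from right. Merged: [2, 4, 7]
Append remaining from left: [8, 10, 11]. Merged: [2, 4, 7, 8, 10, 11]

Final merged array: [2, 4, 7, 8, 10, 11]
Total comparisons: 3

The merged array is [2, 4, 7, 8, 10, 11], requiring 3 comparisons. The merge step runs in O(n) time where n is the total number of elements.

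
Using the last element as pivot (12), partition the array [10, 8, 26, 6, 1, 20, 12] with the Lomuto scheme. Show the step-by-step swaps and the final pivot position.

Lomuto partition with pivot = 12:

Initial array: [10, 8, 26, 6, 1, 20, 12]

arr[0]=10 <= 12: swap with position 0, array becomes [10, 8, 26, 6, 1, 20, 12]
arr[1]=8 <= 12: swap with position 1, array becomes [10, 8, 26, 6, 1, 20, 12]
arr[2]=26 > 12: no swap
arr[3]=6 <= 12: swap with position 2, array becomes [10, 8, 6, 26, 1, 20, 12]
arr[4]=1 <= 12: swap with position 3, array becomes [10, 8, 6, 1, 26, 20, 12]
arr[5]=20 > 12: no swap

Place pivot at position 4: [10, 8, 6, 1, 12, 20, 26]
Pivot position: 4

After partitioning with pivot 12, the array becomes [10, 8, 6, 1, 12, 20, 26]. The pivot is placed at index 4. All elements to the left of the pivot are <= 12, and all elements to the right are > 12.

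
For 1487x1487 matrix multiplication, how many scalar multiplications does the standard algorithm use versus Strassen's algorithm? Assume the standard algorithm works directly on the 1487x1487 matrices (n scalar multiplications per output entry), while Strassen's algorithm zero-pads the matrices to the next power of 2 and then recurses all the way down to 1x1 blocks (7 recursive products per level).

Matrix multiplication for 1487x1487 matrices:

Strassen's algorithm requires power-of-2 dimensions. Pad 1487x1487 to 2048x2048 (next power of 2).

Standard algorithm: 1487^3 = 3288008303 multiplications
Strassen's algorithm: 7^(log2(2048)) = 7^11 = 1977326743 multiplications
Savings: 3288008303 - 1977326743 = 1310681560 multiplications

Standard: 3288008303 multiplications (1487^3). Strassen: 1977326743 multiplications (7^11, after padding to 2048x2048). Strassen reduces 8 recursive multiplications to 7 at each level.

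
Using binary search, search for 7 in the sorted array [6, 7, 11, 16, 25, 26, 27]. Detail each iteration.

Binary search for 7 in [6, 7, 11, 16, 25, 26, 27]:

lo=0, hi=6, mid=3, arr[mid]=16 -> 16 > 7, search left half
lo=0, hi=2, mid=1, arr[mid]=7 -> Found target at index 1!

Binary search finds 7 at index 1 after 2 comparisons. The search repeatedly halves the search space by comparing with the middle element.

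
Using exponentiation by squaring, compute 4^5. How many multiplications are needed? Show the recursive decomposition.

Computing 4^5 by squaring (build up from 4^1; each line after the first costs one multiplication):

4^1 = 4
4^2 = (4^1)^2 = 4^2 = 16
4^4 = (4^2)^2 = 16^2 = 256
4^5 = 4 * 4^4 = 4 * 256 = 1024

Result: 1024
Multiplications needed: 3 (3 lines after 4^1)

4^5 = 1024. Using exponentiation by squaring, this requires 3 multiplications. The key idea: if the exponent is even, square the half-power; if odd, multiply by the base once.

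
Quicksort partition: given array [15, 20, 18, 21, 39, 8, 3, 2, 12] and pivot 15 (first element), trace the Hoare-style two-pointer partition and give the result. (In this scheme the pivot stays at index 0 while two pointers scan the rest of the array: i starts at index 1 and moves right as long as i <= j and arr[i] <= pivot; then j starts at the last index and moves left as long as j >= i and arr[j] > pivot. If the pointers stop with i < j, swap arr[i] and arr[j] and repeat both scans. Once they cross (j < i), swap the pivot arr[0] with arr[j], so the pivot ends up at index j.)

Hoare-style two-pointer partition with pivot = 15:

Initial array: [15, 20, 18, 21, 39, 8, 3, 2, 12]

Pointers start at i = 1, j = 8.
i stops at index 1 (arr[1]=20 > 15), j stops at index 8 (arr[8]=12 <= 15): swap arr[1] and arr[8], array becomes [15, 12, 18, 21, 39, 8, 3, 2, 20]
i stops at index 2 (arr[2]=18 > 15), j stops at index 7 (arr[7]=2 <= 15): swap arr[2] and arr[7], array becomes [15, 12, 2, 21, 39, 8, 3, 18, 20]
i stops at index 3 (arr[3]=21 > 15), j stops at index 6 (arr[6]=3 <= 15): swap arr[3] and arr[6], array becomes [15, 12, 2, 3, 39, 8, 21, 18, 20]
i stops at index 4 (arr[4]=39 > 15), j stops at index 5 (arr[5]=8 <= 15): swap arr[4] and arr[5], array becomes [15, 12, 2, 3, 8, 39, 21, 18, 20]
i ends at 5, j ends at 4: the pointers have crossed (j < i), so scanning stops.

Swap pivot arr[0] with arr[4] to place pivot at position 4: [8, 12, 2, 3, 15, 39, 21, 18, 20]
Pivot position: 4

After partitioning with pivot 15, the array becomes [8, 12, 2, 3, 15, 39, 21, 18, 20]. The pivot is placed at index 4. All elements to the left of the pivot are <= 15, and all elements to the right are > 15.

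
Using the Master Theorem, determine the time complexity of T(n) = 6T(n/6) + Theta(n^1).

Master Theorem for T(n) = 6T(n/6) + O(n^1):

a = 6, b = 6, c = 1
log_b(a) = log_6(6) = 1.0000

Case 2: c = 1 = log_6(6) = 1.0000
T(n) = O(n^1 log n) = O(n log n)

For T(n) = 6T(n/6) + O(n^1): log_6(6) = 1.0000. This is Case 2 of the Master Theorem (c = log_b(a), equal work at all levels), giving O(n log n).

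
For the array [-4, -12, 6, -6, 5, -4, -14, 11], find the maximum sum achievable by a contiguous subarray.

Using Kadane's algorithm on [-4, -12, 6, -6, 5, -4, -14, 11]:

Scanning through the array:
Position 1 (value -12): max_ending_here = -12, max_so_far = -4
Position 2 (value 6): max_ending_here = 6, max_so_far = 6
Position 3 (value -6): max_ending_here = 0, max_so_far = 6
Position 4 (value 5): max_ending_here = 5, max_so_far = 6
Position 5 (value -4): max_ending_here = 1, max_so_far = 6
Position 6 (value -14): max_ending_here = -13, max_so_far = 6
Position 7 (value 11): max_ending_here = 11, max_so_far = 11

Maximum subarray: [11]
Maximum sum: 11

The maximum subarray is [11] with sum 11. This subarray runs from index 7 to index 7.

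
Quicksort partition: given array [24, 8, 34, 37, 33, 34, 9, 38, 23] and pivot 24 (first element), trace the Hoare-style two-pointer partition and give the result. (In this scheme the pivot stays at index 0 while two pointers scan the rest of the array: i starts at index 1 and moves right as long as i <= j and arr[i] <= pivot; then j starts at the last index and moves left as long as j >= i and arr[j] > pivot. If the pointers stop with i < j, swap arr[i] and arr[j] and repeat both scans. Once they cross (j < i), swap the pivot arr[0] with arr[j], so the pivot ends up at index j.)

Hoare-style two-pointer partition with pivot = 24:

Initial array: [24, 8, 34, 37, 33, 34, 9, 38, 23]

Pointers start at i = 1, j = 8.
i stops at index 2 (arr[2]=34 > 24), j stops at index 8 (arr[8]=23 <= 24): swap arr[2] and arr[8], array becomes [24, 8, 23, 37, 33, 34, 9, 38, 34]
i stops at index 3 (arr[3]=37 > 24), j stops at index 6 (arr[6]=9 <= 24): swap arr[3] and arr[6], array becomes [24, 8, 23, 9, 33, 34, 37, 38, 34]
i ends at 4, j ends at 3: the pointers have crossed (j < i), so scanning stops.

Swap pivot arr[0] with arr[3] to place pivot at position 3: [9, 8, 23, 24, 33, 34, 37, 38, 34]
Pivot position: 3

After partitioning with pivot 24, the array becomes [9, 8, 23, 24, 33, 34, 37, 38, 34]. The pivot is placed at index 3. All elements to the left of the pivot are <= 24, and all elements to the right are > 24.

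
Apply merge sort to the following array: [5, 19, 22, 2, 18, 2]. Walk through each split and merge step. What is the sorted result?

Merge sort trace:

Split: [5, 19, 22, 2, 18, 2] -> [5, 19, 22] and [2, 18, 2]
  Split: [5, 19, 22] -> [5] and [19, 22]
    Split: [19, 22] -> [19] and [22]
    Merge: [19] + [22] -> [19, 22]
  Merge: [5] + [19, 22] -> [5, 19, 22]
  Split: [2, 18, 2] -> [2] and [18, 2]
    Split: [18, 2] -> [18] and [2]
    Merge: [18] + [2] -> [2, 18]
  Merge: [2] + [2, 18] -> [2, 2, 18]
Merge: [5, 19, 22] + [2, 2, 18] -> [2, 2, 5, 18, 19, 22]

Final sorted array: [2, 2, 5, 18, 19, 22]

The merge sort proceeds by recursively splitting the array and merging sorted halves.
After all merges, the sorted array is [2, 2, 5, 18, 19, 22].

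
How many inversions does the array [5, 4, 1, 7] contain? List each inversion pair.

Finding inversions in [5, 4, 1, 7]:

(0, 1): arr[0]=5 > arr[1]=4
(0, 2): arr[0]=5 > arr[2]=1
(1, 2): arr[1]=4 > arr[2]=1

Total inversions: 3

The array has 3 inversion(s): (0,1), (0,2), (1,2). Each pair (i,j) satisfies i < j and arr[i] > arr[j].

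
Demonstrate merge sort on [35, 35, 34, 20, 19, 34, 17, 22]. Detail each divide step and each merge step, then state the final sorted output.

Merge sort trace:

Split: [35, 35, 34, 20, 19, 34, 17, 22] -> [35, 35, 34, 20] and [19, 34, 17, 22]
  Split: [35, 35, 34, 20] -> [35, 35] and [34, 20]
    Split: [35, 35] -> [35] and [35]
    Merge: [35] + [35] -> [35, 35]
    Split: [34, 20] -> [34] and [20]
    Merge: [34] + [20] -> [20, 34]
  Merge: [35, 35] + [20, 34] -> [20, 34, 35, 35]
  Split: [19, 34, 17, 22] -> [19, 34] and [17, 22]
    Split: [19, 34] -> [19] and [34]
    Merge: [19] + [34] -> [19, 34]
    Split: [17, 22] -> [17] and [22]
    Merge: [17] + [22] -> [17, 22]
  Merge: [19, 34] + [17, 22] -> [17, 19, 22, 34]
Merge: [20, 34, 35, 35] + [17, 19, 22, 34] -> [17, 19, 20, 22, 34, 34, 35, 35]

Final sorted array: [17, 19, 20, 22, 34, 34, 35, 35]

The merge sort proceeds by recursively splitting the array and merging sorted halves.
After all merges, the sorted array is [17, 19, 20, 22, 34, 34, 35, 35].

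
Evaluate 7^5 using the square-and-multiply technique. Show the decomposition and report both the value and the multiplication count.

Computing 7^5 by squaring (build up from 7^1; each line after the first costs one multiplication):

7^1 = 7
7^2 = (7^1)^2 = 7^2 = 49
7^4 = (7^2)^2 = 49^2 = 2401
7^5 = 7 * 7^4 = 7 * 2401 = 16807

Result: 16807
Multiplications needed: 3 (3 lines after 7^1)

7^5 = 16807. Using exponentiation by squaring, this requires 3 multiplications. The key idea: if the exponent is even, square the half-power; if odd, multiply by the base once.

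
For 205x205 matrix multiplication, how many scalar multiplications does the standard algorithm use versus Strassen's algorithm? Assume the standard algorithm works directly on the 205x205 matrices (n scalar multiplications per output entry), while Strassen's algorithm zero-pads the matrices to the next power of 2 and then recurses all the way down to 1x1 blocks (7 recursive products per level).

Matrix multiplication for 205x205 matrices:

Strassen's algorithm requires power-of-2 dimensions. Pad 205x205 to 256x256 (next power of 2).

Standard algorithm: 205^3 = 8615125 multiplications
Strassen's algorithm: 7^(log2(256)) = 7^8 = 5764801 multiplications
Savings: 8615125 - 5764801 = 2850324 multiplications

Standard: 8615125 multiplications (205^3). Strassen: 5764801 multiplications (7^8, after padding to 256x256). Strassen reduces 8 recursive multiplications to 7 at each level.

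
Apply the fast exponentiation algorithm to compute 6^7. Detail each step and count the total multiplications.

Computing 6^7 by squaring (build up from 6^1; each line after the first costs one multiplication):

6^1 = 6
6^2 = (6^1)^2 = 6^2 = 36
6^3 = 6 * 6^2 = 6 * 36 = 216
6^6 = (6^3)^2 = 216^2 = 46656
6^7 = 6 * 6^6 = 6 * 46656 = 279936

Result: 279936
Multiplications needed: 4 (4 lines after 6^1)

6^7 = 279936. Using exponentiation by squaring, this requires 4 multiplications. The key idea: if the exponent is even, square the half-power; if odd, multiply by the base once.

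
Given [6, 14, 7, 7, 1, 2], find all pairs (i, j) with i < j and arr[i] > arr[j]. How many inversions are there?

Finding inversions in [6, 14, 7, 7, 1, 2]:

(0, 4): arr[0]=6 > arr[4]=1
(0, 5): arr[0]=6 > arr[5]=2
(1, 2): arr[1]=14 > arr[2]=7
(1, 3): arr[1]=14 > arr[3]=7
(1, 4): arr[1]=14 > arr[4]=1
(1, 5): arr[1]=14 > arr[5]=2
(2, 4): arr[2]=7 > arr[4]=1
(2, 5): arr[2]=7 > arr[5]=2
(3, 4): arr[3]=7 > arr[4]=1
(3, 5): arr[3]=7 > arr[5]=2

Total inversions: 10

The array has 10 inversion(s): (0,4), (0,5), (1,2), (1,3), (1,4), (1,5), (2,4), (2,5), (3,4), (3,5). Each pair (i,j) satisfies i < j and arr[i] > arr[j].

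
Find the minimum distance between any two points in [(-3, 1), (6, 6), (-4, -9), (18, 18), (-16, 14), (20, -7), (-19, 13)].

Computing all pairwise distances among 7 points:

d((-3, 1), (6, 6)) = 10.2956
d((-3, 1), (-4, -9)) = 10.0499
d((-3, 1), (18, 18)) = 27.0185
d((-3, 1), (-16, 14)) = 18.3848
d((-3, 1), (20, -7)) = 24.3516
d((-3, 1), (-19, 13)) = 20.0
d((6, 6), (-4, -9)) = 18.0278
d((6, 6), (18, 18)) = 16.9706
d((6, 6), (-16, 14)) = 23.4094
d((6, 6), (20, -7)) = 19.105
d((6, 6), (-19, 13)) = 25.9615
d((-4, -9), (18, 18)) = 34.8281
d((-4, -9), (-16, 14)) = 25.9422
d((-4, -9), (20, -7)) = 24.0832
d((-4, -9), (-19, 13)) = 26.6271
d((18, 18), (-16, 14)) = 34.2345
d((18, 18), (20, -7)) = 25.0799
d((18, 18), (-19, 13)) = 37.3363
d((-16, 14), (20, -7)) = 41.6773
d((-16, 14), (-19, 13)) = 3.1623 <-- minimum
d((20, -7), (-19, 13)) = 43.8292

Closest pair: (-16, 14) and (-19, 13) with distance 3.1623

The closest pair is (-16, 14) and (-19, 13) with Euclidean distance 3.1623. For 7 points, brute-force pairwise comparison is shown above. For large n, the divide-and-conquer algorithm (sort by x, recurse on halves, check the dividing strip) achieves O(n log n).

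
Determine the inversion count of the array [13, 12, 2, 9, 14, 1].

Finding inversions in [13, 12, 2, 9, 14, 1]:

(0, 1): arr[0]=13 > arr[1]=12
(0, 2): arr[0]=13 > arr[2]=2
(0, 3): arr[0]=13 > arr[3]=9
(0, 5): arr[0]=13 > arr[5]=1
(1, 2): arr[1]=12 > arr[2]=2
(1, 3): arr[1]=12 > arr[3]=9
(1, 5): arr[1]=12 > arr[5]=1
(2, 5): arr[2]=2 > arr[5]=1
(3, 5): arr[3]=9 > arr[5]=1
(4, 5): arr[4]=14 > arr[5]=1

Total inversions: 10

The array has 10 inversion(s): (0,1), (0,2), (0,3), (0,5), (1,2), (1,3), (1,5), (2,5), (3,5), (4,5). Each pair (i,j) satisfies i < j and arr[i] > arr[j].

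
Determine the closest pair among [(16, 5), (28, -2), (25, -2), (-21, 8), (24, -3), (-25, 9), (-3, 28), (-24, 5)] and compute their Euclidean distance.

Computing all pairwise distances among 8 points:

d((16, 5), (28, -2)) = 13.8924
d((16, 5), (25, -2)) = 11.4018
d((16, 5), (-21, 8)) = 37.1214
d((16, 5), (24, -3)) = 11.3137
d((16, 5), (-25, 9)) = 41.1947
d((16, 5), (-3, 28)) = 29.8329
d((16, 5), (-24, 5)) = 40.0
d((28, -2), (25, -2)) = 3.0
d((28, -2), (-21, 8)) = 50.01
d((28, -2), (24, -3)) = 4.1231
d((28, -2), (-25, 9)) = 54.1295
d((28, -2), (-3, 28)) = 43.1393
d((28, -2), (-24, 5)) = 52.469
d((25, -2), (-21, 8)) = 47.0744
d((25, -2), (24, -3)) = 1.4142 <-- minimum
d((25, -2), (-25, 9)) = 51.1957
d((25, -2), (-3, 28)) = 41.0366
d((25, -2), (-24, 5)) = 49.4975
d((-21, 8), (24, -3)) = 46.3249
d((-21, 8), (-25, 9)) = 4.1231
d((-21, 8), (-3, 28)) = 26.9072
d((-21, 8), (-24, 5)) = 4.2426
d((24, -3), (-25, 9)) = 50.448
d((24, -3), (-3, 28)) = 41.1096
d((24, -3), (-24, 5)) = 48.6621
d((-25, 9), (-3, 28)) = 29.0689
d((-25, 9), (-24, 5)) = 4.1231
d((-3, 28), (-24, 5)) = 31.1448

Closest pair: (25, -2) and (24, -3) with distance 1.4142

The closest pair is (25, -2) and (24, -3) with Euclidean distance 1.4142. For 8 points, brute-force pairwise comparison is shown above. For large n, the divide-and-conquer algorithm (sort by x, recurse on halves, check the dividing strip) achieves O(n log n).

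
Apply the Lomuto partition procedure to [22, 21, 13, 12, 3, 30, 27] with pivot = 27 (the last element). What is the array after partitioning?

Lomuto partition with pivot = 27:

Initial array: [22, 21, 13, 12, 3, 30, 27]

arr[0]=22 <= 27: swap with position 0, array becomes [22, 21, 13, 12, 3, 30, 27]
arr[1]=21 <= 27: swap with position 1, array becomes [22, 21, 13, 12, 3, 30, 27]
arr[2]=13 <= 27: swap with position 2, array becomes [22, 21, 13, 12, 3, 30, 27]
arr[3]=12 <= 27: swap with position 3, array becomes [22, 21, 13, 12, 3, 30, 27]
arr[4]=3 <= 27: swap with position 4, array becomes [22, 21, 13, 12, 3, 30, 27]
arr[5]=30 > 27: no swap

Place pivot at position 5: [22, 21, 13, 12, 3, 27, 30]
Pivot position: 5

After partitioning with pivot 27, the array becomes [22, 21, 13, 12, 3, 27, 30]. The pivot is placed at index 5. All elements to the left of the pivot are <= 27, and all elements to the right are > 27.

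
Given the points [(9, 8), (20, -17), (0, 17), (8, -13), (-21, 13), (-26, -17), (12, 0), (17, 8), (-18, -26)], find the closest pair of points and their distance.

Computing all pairwise distances among 9 points:

d((9, 8), (20, -17)) = 27.313
d((9, 8), (0, 17)) = 12.7279
d((9, 8), (8, -13)) = 21.0238
d((9, 8), (-21, 13)) = 30.4138
d((9, 8), (-26, -17)) = 43.0116
d((9, 8), (12, 0)) = 8.544
d((9, 8), (17, 8)) = 8.0 <-- minimum
d((9, 8), (-18, -26)) = 43.4166
d((20, -17), (0, 17)) = 39.4462
d((20, -17), (8, -13)) = 12.6491
d((20, -17), (-21, 13)) = 50.8035
d((20, -17), (-26, -17)) = 46.0
d((20, -17), (12, 0)) = 18.7883
d((20, -17), (17, 8)) = 25.1794
d((20, -17), (-18, -26)) = 39.0512
d((0, 17), (8, -13)) = 31.0483
d((0, 17), (-21, 13)) = 21.3776
d((0, 17), (-26, -17)) = 42.8019
d((0, 17), (12, 0)) = 20.8087
d((0, 17), (17, 8)) = 19.2354
d((0, 17), (-18, -26)) = 46.6154
d((8, -13), (-21, 13)) = 38.9487
d((8, -13), (-26, -17)) = 34.2345
d((8, -13), (12, 0)) = 13.6015
d((8, -13), (17, 8)) = 22.8473
d((8, -13), (-18, -26)) = 29.0689
d((-21, 13), (-26, -17)) = 30.4138
d((-21, 13), (12, 0)) = 35.4683
d((-21, 13), (17, 8)) = 38.3275
d((-21, 13), (-18, -26)) = 39.1152
d((-26, -17), (12, 0)) = 41.6293
d((-26, -17), (17, 8)) = 49.7393
d((-26, -17), (-18, -26)) = 12.0416
d((12, 0), (17, 8)) = 9.434
d((12, 0), (-18, -26)) = 39.6989
d((17, 8), (-18, -26)) = 48.7955

Closest pair: (9, 8) and (17, 8) with distance 8.0

The closest pair is (9, 8) and (17, 8) with Euclidean distance 8.0. For 9 points, brute-force pairwise comparison is shown above. For large n, the divide-and-conquer algorithm (sort by x, recurse on halves, check the dividing strip) achieves O(n log n).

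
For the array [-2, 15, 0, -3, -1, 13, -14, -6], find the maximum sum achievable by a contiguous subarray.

Using Kadane's algorithm on [-2, 15, 0, -3, -1, 13, -14, -6]:

Scanning through the array:
Position 1 (value 15): max_ending_here = 15, max_so_far = 15
Position 2 (value 0): max_ending_here = 15, max_so_far = 15
Position 3 (value -3): max_ending_here = 12, max_so_far = 15
Position 4 (value -1): max_ending_here = 11, max_so_far = 15
Position 5 (value 13): max_ending_here = 24, max_so_far = 24
Position 6 (value -14): max_ending_here = 10, max_so_far = 24
Position 7 (value -6): max_ending_here = 4, max_so_far = 24

Maximum subarray: [15, 0, -3, -1, 13]
Maximum sum: 24

The maximum subarray is [15, 0, -3, -1, 13] with sum 24. This subarray runs from index 1 to index 5.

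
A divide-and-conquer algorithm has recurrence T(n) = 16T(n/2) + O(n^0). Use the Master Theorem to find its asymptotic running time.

Master Theorem for T(n) = 16T(n/2) + O(n^0):

a = 16, b = 2, c = 0
log_b(a) = log_2(16) = 4.0000

Case 1: c = 0 < log_2(16) = 4.0000
T(n) = O(n^(log_2 16)) = O(n^4)

For T(n) = 16T(n/2) + O(n^0): log_2(16) = 4.0000. This is Case 1 of the Master Theorem (c < log_b(a), work dominated by leaves), giving O(n^4).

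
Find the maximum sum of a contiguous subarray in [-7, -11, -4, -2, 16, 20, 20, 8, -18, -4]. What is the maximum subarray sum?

Using Kadane's algorithm on [-7, -11, -4, -2, 16, 20, 20, 8, -18, -4]:

Scanning through the array:
Position 1 (value -11): max_ending_here = -11, max_so_far = -7
Position 2 (value -4): max_ending_here = -4, max_so_far = -4
Position 3 (value -2): max_ending_here = -2, max_so_far = -2
Position 4 (value 16): max_ending_here = 16, max_so_far = 16
Position 5 (value 20): max_ending_here = 36, max_so_far = 36
Position 6 (value 20): max_ending_here = 56, max_so_far = 56
Position 7 (value 8): max_ending_here = 64, max_so_far = 64
Position 8 (value -18): max_ending_here = 46, max_so_far = 64
Position 9 (value -4): max_ending_here = 42, max_so_far = 64

Maximum subarray: [16, 20, 20, 8]
Maximum sum: 64

The maximum subarray is [16, 20, 20, 8] with sum 64. This subarray runs from index 4 to index 7.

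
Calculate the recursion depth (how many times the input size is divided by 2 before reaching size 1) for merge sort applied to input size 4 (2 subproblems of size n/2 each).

For divide and conquer with division factor 2:

Problem sizes at each level:
Level 0: 4
Level 1: 2
Level 2: 1

The root is level 0 and the size-1 base case is level 2 (the tree spans levels 0 through 2, i.e. 3 levels counting the root), so the depth is the number of divisions: log_2(4) = 2

The recursion tree depth is log_2(4) = 2. At each level, the problem size is divided by 2, so it takes 2 divisions to reduce to a base case of size 1. The algorithm makes 2 recursive calls at each level.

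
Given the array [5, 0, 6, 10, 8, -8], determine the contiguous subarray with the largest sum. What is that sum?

Using Kadane's algorithm on [5, 0, 6, 10, 8, -8]:

Scanning through the array:
Position 1 (value 0): max_ending_here = 5, max_so_far = 5
Position 2 (value 6): max_ending_here = 11, max_so_far = 11
Position 3 (value 10): max_ending_here = 21, max_so_far = 21
Position 4 (value 8): max_ending_here = 29, max_so_far = 29
Position 5 (value -8): max_ending_here = 21, max_so_far = 29

Maximum subarray: [5, 0, 6, 10, 8]
Maximum sum: 29

The maximum subarray is [5, 0, 6, 10, 8] with sum 29. This subarray runs from index 0 to index 4.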